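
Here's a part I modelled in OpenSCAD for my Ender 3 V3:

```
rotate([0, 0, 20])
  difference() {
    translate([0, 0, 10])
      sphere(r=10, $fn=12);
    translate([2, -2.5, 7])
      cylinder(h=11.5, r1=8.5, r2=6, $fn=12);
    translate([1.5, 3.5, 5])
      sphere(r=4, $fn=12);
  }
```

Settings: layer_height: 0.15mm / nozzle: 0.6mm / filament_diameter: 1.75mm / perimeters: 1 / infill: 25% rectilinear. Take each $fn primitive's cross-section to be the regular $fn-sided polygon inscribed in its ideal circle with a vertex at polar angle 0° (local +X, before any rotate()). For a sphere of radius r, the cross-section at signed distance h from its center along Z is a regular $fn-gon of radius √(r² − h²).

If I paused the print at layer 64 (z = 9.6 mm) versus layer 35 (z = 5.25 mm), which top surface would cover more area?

layer 35 (z = 5.25 mm)

Layer 64 (z = 9.6): the r=10 sphere contributes a regular 12-gon of circumradius √(10²−0.4²) = 9.992 (area = (12/2)·9.992²·sin(360°/12) = 299.52 mm²); the cone at (2, -2.5) contributes a regular 12-gon of circumradius 7.935 (interpolated between r1=8.5 and r2=6 at t=0.226) (area = (12/2)·7.935²·sin(360°/12) = 188.88 mm²); the sphere at (1.5, 3.5) does not reach this height (|z−center|=4.600 > r=4); Subtracting the remaining from the first: starting from the r=10 sphere (299.52 mm²), the cone at (2, -2.5) partially overlaps it — only the 176.71 mm² overlap (of its 188.88 mm²) is removed, clipping the outline — area = 122.81 mm²; (whole slice rotated 20° about Z — lengths, areas and connectivity unchanged). So its area = 122.81 mm². Layer 35 (z = 5.25): the r=10 sphere contributes a regular 12-gon of circumradius √(10²−4.75²) = 8.800 (area = (12/2)·8.800²·sin(360°/12) = 232.31 mm²); the cone at (2, -2.5) is absent (z outside [7, 18.5]); the r=4 sphere at (1.5, 3.5) contributes a regular 12-gon of circumradius √(4²−0.25²) = 3.992 (area = (12/2)·3.992²·sin(360°/12) = 47.81 mm²); Subtracting the remaining from the first: starting from the r=10 sphere (232.31 mm²), the r=4 sphere at (1.5, 3.5) lies wholly inside it (removes its full 47.81 mm² and its 24.80 mm outline becomes a hole wall) — area = 184.50 mm²; (whole slice rotated 20° about Z — lengths, areas and connectivity unchanged). So its area = 184.50 mm². Layer 35 is larger (184.50 vs 122.81 mm²).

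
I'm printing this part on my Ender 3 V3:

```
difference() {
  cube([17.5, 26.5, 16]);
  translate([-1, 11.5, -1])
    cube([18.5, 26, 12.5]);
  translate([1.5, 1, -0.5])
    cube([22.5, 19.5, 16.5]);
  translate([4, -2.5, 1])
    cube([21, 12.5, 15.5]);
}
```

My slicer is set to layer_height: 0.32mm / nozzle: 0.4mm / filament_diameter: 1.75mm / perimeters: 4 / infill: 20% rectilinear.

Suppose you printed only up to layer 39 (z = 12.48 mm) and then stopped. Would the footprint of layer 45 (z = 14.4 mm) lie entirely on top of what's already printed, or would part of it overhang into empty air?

entirely on top

Compare the two slices. At z = 12.48: the cube is present — its section is the full 17.5×26.5 rectangle (area 463.75 mm²); the cube at (-1, 11.5) is absent (z outside [-1, 11.5]); the cube at (1.5, 1) is present — its section is the full 22.5×19.5 rectangle (area 438.75 mm²); the 21×12.5 cube at (4, -2.5) contributes its full rectangle (area 262.50 mm²); After the difference (first − rest): starting from the 17.5×26.5 cube (463.75 mm²), the 22.5×19.5 cube at (1.5, 1) partially overlaps it — only the 312.00 mm² overlap (of its 438.75 mm²) is removed, clipping the outline; the 21×12.5 cube at (4, -2.5) partially overlaps it — only the 13.50 mm² overlap (of its 262.50 mm²) is removed, clipping the outline — area = 138.25 mm². At z = 14.4: the cube (footprint 17.5×26.5) is included at this height (area 463.75 mm²); the cube at (-1, 11.5) is not intersected at this z (z outside [-1, 11.5]); the cube at (1.5, 1) (footprint 22.5×19.5) is included at this height (area 438.75 mm²); the 21×12.5 cube at (4, -2.5) contributes its full rectangle (area 262.50 mm²); After the difference (first − rest): starting from the 17.5×26.5 cube (463.75 mm²), the 22.5×19.5 cube at (1.5, 1) partially overlaps it — only the 312.00 mm² overlap (of its 438.75 mm²) is removed, clipping the outline; the 21×12.5 cube at (4, -2.5) partially overlaps it — only the 13.50 mm² overlap (of its 262.50 mm²) is removed, clipping the outline — area = 138.25 mm². Checking containment: the cross-section at z = 14.4 is a subset of the cross-section at z = 12.48.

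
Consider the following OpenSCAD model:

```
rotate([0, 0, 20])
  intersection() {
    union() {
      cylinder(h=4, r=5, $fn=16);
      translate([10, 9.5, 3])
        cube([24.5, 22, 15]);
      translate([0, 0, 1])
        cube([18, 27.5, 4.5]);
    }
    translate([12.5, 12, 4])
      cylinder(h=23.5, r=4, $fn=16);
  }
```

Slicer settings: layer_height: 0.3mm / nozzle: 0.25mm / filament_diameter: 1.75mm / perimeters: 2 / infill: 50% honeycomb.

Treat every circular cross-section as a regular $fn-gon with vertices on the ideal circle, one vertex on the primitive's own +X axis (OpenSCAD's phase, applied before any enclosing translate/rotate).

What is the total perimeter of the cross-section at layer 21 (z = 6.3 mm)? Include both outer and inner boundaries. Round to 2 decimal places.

22.79 mm

At z = 6.3 mm: the cylinder is not intersected at this z (z outside [0, 4]); the cube at (10, 9.5) (footprint 24.5×22) is included at this height (perimeter 93.00 mm); the cube is not intersected at this z (z outside [1, 5.5]); Merging all regions: only the 24.5×22 cube at (10, 9.5) is present, so the union is just that shape — boundary = 93.00 mm; the cylinder at (12.5, 12): section is a regular 16-gon, circumradius r=4 (perimeter = 2·16·4.000·sin(180°/16) = 24.97 mm); Keeping only the common overlap: the r=4 cylinder at (12.5, 12) partially overlaps the result so far; clipping to the common part keeps 36.81 mm² — boundary = 22.79 mm; (rotated 20° about Z; rotation is an isometry so areas/perimeters/island counts are preserved). Overall, the cross-section is a single solid region. Total boundary length (outer) = 22.79 mm.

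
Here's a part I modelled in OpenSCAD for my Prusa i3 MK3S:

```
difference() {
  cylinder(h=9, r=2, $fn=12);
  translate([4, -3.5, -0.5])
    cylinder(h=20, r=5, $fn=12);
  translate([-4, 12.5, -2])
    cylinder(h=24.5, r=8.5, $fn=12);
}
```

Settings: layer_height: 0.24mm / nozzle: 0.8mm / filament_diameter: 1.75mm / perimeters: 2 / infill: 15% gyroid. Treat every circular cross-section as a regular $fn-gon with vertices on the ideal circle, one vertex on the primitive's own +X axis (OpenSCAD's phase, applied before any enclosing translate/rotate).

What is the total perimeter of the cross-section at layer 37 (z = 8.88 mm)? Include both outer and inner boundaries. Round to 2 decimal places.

11.55 mm

At z = 8.88 mm: the r=2 cylinder contributes a regular 12-gon of circumradius 2 (perimeter = 2·12·2.000·sin(180°/12) = 12.42 mm); the r=5 cylinder at (4, -3.5) contributes a regular 12-gon of circumradius 5 (perimeter = 2·12·5.000·sin(180°/12) = 31.06 mm); the r=8.5 cylinder at (-4, 12.5) gives a regular 12-gon of circumradius 8.5 (constant along its height) (perimeter = 2·12·8.500·sin(180°/12) = 52.80 mm); Subtracting the remaining from the first: starting from the r=2 cylinder, the r=5 cylinder at (4, -3.5) partially overlaps it — only the 3.93 mm² overlap (of its 75.00 mm²) is removed, clipping the outline; the r=8.5 cylinder at (-4, 12.5) misses the remaining region (no effect) — boundary = 11.55 mm. Overall, the cross-section is a single solid region. Total boundary length (outer) = 11.55 mm.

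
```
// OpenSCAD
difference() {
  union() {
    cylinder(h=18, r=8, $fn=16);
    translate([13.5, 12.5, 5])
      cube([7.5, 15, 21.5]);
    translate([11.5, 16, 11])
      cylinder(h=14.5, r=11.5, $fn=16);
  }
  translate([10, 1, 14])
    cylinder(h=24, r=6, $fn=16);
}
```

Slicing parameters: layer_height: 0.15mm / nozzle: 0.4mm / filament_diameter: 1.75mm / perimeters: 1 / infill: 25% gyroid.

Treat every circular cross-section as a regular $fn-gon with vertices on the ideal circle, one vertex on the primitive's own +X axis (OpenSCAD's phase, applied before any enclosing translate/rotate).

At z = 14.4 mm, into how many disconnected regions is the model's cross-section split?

2

At z = 14.4 mm: the r=8 cylinder contributes a regular 16-gon of circumradius 8; the 7.5×15 cube at (13.5, 12.5) contributes its full rectangle; the r=11.5 cylinder at (11.5, 16) gives a regular 16-gon of circumradius 11.5 (constant along its height); Combining (union): the regions partially overlap (shared area 97.05 mm²), so overlapping operands fuse into one piece — 2 connected regions; the r=6 cylinder at (10, 1) contributes a regular 16-gon of circumradius 6; Taking the first minus the rest: starting from that combined region, the r=6 cylinder at (10, 1) partially overlaps it — only the 36.03 mm² overlap (of its 110.21 mm²) is removed, clipping the outline — 2 connected regions. The result has 2 disconnected regions.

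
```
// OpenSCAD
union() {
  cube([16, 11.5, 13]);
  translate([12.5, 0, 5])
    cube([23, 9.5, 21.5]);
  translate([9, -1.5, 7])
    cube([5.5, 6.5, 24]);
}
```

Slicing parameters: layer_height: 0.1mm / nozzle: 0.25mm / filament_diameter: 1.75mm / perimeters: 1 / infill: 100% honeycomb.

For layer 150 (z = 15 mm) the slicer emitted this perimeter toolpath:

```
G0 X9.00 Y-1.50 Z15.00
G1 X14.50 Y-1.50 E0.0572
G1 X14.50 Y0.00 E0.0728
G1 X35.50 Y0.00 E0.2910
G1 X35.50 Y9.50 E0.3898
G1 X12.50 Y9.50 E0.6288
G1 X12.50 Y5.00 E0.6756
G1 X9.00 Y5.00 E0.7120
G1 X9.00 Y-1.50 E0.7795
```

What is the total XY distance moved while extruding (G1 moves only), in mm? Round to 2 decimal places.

75.00 mm

Sum the Euclidean lengths of each G1 segment: total = 75.00 mm.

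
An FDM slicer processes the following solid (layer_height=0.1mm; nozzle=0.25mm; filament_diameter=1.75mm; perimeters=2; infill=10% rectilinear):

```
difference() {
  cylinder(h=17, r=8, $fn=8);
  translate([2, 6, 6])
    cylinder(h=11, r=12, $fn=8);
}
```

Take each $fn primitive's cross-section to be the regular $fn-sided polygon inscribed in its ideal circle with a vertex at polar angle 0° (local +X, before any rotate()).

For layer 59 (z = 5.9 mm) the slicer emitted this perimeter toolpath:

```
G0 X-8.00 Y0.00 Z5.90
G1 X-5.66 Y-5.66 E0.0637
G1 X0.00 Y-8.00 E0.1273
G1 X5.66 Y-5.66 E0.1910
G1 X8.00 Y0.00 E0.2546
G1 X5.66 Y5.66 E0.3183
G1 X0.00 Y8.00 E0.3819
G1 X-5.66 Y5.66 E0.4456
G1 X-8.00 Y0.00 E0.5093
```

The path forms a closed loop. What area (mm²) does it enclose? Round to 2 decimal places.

181.12 mm²

Apply the shoelace formula to the sequence of (X, Y) vertices; enclosed area = 181.12 mm².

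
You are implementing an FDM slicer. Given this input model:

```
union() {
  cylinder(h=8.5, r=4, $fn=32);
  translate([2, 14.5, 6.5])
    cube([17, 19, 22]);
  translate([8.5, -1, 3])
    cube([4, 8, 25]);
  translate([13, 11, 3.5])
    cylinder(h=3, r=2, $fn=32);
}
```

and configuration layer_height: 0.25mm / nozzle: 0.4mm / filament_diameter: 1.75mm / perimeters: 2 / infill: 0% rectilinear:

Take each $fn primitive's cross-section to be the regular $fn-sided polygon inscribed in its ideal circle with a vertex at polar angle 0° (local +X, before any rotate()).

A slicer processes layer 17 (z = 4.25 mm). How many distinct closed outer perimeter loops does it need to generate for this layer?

At z = 4.25 mm: the r=4 cylinder contributes a regular 32-gon of circumradius 4; the cube at (2, 14.5) does not reach this height (z outside [6.5, 28.5]); the cube at (8.5, -1) (footprint 4×8) is included at this height; the r=2 cylinder at (13, 11) gives a regular 32-gon of circumradius 2 (constant along its height); Taking the union: the 3 present regions are separate (no shared area or edge), so areas and boundary lengths simply add and each stays a separate island — 3 connected regions. The result has 3 disconnected regions.

3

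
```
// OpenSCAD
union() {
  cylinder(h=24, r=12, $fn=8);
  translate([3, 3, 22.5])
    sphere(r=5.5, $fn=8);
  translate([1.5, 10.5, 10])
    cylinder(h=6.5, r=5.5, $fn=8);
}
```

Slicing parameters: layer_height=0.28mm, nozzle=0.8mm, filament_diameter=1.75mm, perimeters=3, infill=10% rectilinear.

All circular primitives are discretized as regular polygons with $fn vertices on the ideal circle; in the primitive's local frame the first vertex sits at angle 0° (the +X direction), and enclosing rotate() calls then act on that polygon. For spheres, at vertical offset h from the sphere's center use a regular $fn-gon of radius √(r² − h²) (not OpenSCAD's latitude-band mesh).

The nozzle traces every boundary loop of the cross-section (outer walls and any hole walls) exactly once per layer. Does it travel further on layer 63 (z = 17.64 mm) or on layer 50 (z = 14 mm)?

layer 50 (z = 14 mm)

Layer 63 (z = 17.64): the r=12 cylinder contributes a regular 8-gon of circumradius 12 (perimeter = 2·8·12.000·sin(180°/8) = 73.48 mm); the r=5.5 sphere at (3, 3) slices to a regular 8-gon of circumradius 2.575 (√(r²−h²) with h=4.86 from center) (perimeter = 2·8·2.575·sin(180°/8) = 15.77 mm); the cylinder at (1.5, 10.5) is not intersected at this z (z outside [10, 16.5]); Combining (union): the r=5.5 sphere at (3, 3) lies entirely inside the r=12 cylinder, so the union is just the r=12 cylinder — boundary = 73.48 mm. So its perimeter = 73.48 mm. Layer 50 (z = 14): the cylinder: section is a regular 8-gon, circumradius r=12 (perimeter = 2·8·12.000·sin(180°/8) = 73.48 mm); the sphere at (3, 3) is absent (|z−center|=8.500 > r=5.5); the r=5.5 cylinder at (1.5, 10.5) contributes a regular 8-gon of circumradius 5.5 (perimeter = 2·8·5.500·sin(180°/8) = 33.68 mm); Merging all regions: the regions partially overlap (shared area 46.17 mm²), so the edge portions inside another operand are dropped and the merged outline is re-measured after clipping — boundary = 80.44 mm. So its perimeter = 80.44 mm. Layer 50 is larger (80.44 vs 73.48 mm).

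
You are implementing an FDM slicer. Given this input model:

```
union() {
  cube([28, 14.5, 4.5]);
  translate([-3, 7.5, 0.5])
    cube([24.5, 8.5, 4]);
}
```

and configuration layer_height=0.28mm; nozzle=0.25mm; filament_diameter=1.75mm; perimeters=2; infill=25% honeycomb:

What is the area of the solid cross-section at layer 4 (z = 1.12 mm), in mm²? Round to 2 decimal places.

463.75 mm²

At z = 1.12 mm: the cube is present — its section is the full 28×14.5 rectangle (area 406.00 mm²); the 24.5×8.5 cube at (-3, 7.5) contributes its full rectangle (area 208.25 mm²); Merging all regions: the regions partially overlap — summed areas 614.25 mm² minus the doubly-counted overlap 150.50 mm² gives 463.75 mm² — area = 463.75 mm². Overall, the cross-section is a single solid region. Net area = 463.75 mm².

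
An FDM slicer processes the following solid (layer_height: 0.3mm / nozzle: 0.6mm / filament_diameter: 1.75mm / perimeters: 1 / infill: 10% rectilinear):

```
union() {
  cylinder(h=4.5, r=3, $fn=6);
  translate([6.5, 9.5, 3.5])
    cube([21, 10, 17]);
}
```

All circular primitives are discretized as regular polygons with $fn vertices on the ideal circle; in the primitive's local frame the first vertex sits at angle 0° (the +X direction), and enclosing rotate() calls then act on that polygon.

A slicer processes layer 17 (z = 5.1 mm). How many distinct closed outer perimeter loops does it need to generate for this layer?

1

At z = 5.1 mm: the cylinder does not reach this height (z outside [0, 4.5]); the cube at (6.5, 9.5) (footprint 21×10) is included at this height; Merging all regions: only the 21×10 cube at (6.5, 9.5) is present, so the union is just that shape — 1 connected region. The result has 1 disconnected region.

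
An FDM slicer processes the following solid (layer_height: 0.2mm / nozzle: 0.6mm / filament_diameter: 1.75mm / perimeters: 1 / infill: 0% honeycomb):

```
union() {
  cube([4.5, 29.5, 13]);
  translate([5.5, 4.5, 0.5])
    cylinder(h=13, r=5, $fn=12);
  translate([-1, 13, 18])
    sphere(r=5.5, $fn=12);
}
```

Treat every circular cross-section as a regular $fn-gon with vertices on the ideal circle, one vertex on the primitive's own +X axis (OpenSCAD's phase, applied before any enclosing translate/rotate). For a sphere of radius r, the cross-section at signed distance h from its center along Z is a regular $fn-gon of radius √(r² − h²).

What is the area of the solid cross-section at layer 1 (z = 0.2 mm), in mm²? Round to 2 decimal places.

132.75 mm²

At z = 0.2 mm: the cube is present — its section is the full 4.5×29.5 rectangle (area 132.75 mm²); the cylinder at (5.5, 4.5) is absent (z outside [0.5, 13.5]); the sphere at (-1, 13) is not intersected at this z (|z−center|=17.800 > r=5.5); Merging all regions: only the 4.5×29.5 cube is present, so the union is just that shape — area = 132.75 mm². Overall, the cross-section is a single solid region. Net area = 132.75 mm².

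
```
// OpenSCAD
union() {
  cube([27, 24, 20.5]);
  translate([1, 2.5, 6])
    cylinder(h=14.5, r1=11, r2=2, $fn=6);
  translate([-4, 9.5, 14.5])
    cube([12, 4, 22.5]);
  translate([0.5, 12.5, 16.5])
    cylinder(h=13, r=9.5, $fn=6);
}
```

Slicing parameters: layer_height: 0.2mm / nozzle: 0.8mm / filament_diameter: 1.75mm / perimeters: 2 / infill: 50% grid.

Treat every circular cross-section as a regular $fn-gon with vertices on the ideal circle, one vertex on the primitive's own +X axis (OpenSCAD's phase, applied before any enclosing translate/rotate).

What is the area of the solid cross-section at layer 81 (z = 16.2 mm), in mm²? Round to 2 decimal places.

At z = 16.2 mm: the 27×24 cube contributes its full rectangle (area 648.00 mm²); the cone at (1, 2.5) (r1=11→r2=2) has section circumradius 4.669 here — a regular 6-gon (area = (6/2)·4.669²·sin(360°/6) = 56.64 mm²); the cube at (-4, 9.5) (footprint 12×4) is included at this height (area 48.00 mm²); the cylinder at (0.5, 12.5) does not reach this height (z outside [16.5, 29.5]); Combining (union): the regions partially overlap — summed areas 752.64 mm² minus the doubly-counted overlap 62.57 mm² gives 690.07 mm² — area = 690.07 mm². Overall, the cross-section is a single solid region. Net area = 690.07 mm².

690.07 mm²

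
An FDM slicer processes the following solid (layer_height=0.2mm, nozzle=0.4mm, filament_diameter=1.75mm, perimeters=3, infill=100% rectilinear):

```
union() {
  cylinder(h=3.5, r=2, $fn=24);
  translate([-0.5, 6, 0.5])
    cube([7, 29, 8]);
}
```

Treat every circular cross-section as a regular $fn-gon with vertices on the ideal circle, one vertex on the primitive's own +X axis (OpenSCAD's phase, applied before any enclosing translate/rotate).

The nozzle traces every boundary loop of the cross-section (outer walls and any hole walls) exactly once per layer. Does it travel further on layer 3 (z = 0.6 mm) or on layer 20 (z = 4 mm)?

Layer 3 (z = 0.6): the r=2 cylinder gives a regular 24-gon of circumradius 2 (constant along its height) (perimeter = 2·24·2.000·sin(180°/24) = 12.53 mm); the 7×29 cube at (-0.5, 6) contributes its full rectangle (perimeter 72.00 mm); Combining (union): the 2 present regions are separate (no shared area or edge), so areas and boundary lengths simply add and each stays a separate island — boundary = 84.53 mm. So its perimeter = 84.53 mm. Layer 20 (z = 4): the cylinder does not reach this height (z outside [0, 3.5]); the cube at (-0.5, 6) (footprint 7×29) is included at this height (perimeter 72.00 mm); Taking the union: only the 7×29 cube at (-0.5, 6) is present, so the union is just that shape — boundary = 72.00 mm. So its perimeter = 72.00 mm. Layer 3 is larger (84.53 vs 72.00 mm).

layer 3 (z = 0.6 mm)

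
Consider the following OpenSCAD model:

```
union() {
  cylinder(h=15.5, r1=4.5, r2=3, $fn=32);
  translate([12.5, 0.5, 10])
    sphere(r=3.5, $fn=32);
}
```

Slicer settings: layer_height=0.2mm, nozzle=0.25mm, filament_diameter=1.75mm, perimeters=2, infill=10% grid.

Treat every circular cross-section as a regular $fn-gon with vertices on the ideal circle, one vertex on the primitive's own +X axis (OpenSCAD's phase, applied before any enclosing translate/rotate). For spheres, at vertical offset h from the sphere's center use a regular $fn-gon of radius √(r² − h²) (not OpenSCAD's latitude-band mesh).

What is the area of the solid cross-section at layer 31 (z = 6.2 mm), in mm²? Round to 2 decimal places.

At z = 6.2 mm: the cone (r1=4.5→r2=3) has section circumradius 3.900 here — a regular 32-gon (area = (32/2)·3.900²·sin(360°/32) = 47.48 mm²); the sphere at (12.5, 0.5) is not intersected at this z (|z−center|=3.800 > r=3.5); Taking the union: only the cone is present, so the union is just that shape — area = 47.48 mm². Overall, the cross-section is a single solid region. Net area = 47.48 mm².

47.48 mm²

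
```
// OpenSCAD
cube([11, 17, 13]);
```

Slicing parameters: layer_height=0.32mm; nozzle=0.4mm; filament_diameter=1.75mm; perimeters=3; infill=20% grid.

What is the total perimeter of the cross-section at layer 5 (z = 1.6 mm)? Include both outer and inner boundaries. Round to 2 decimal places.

At z = 1.6 mm: the 11×17 cube contributes its full rectangle (perimeter 56.00 mm). Overall, the cross-section is a single solid region. Total boundary length (outer) = 56.00 mm.

56.00 mm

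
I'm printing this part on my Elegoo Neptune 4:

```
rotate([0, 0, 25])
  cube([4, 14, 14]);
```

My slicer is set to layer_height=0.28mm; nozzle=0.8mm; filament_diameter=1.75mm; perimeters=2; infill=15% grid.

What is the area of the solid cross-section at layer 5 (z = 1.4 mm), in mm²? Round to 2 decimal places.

At z = 1.4 mm: the cube is present — its section is the full 4×14 rectangle (area 56.00 mm²); (whole slice rotated 25° about Z — lengths, areas and connectivity unchanged). Overall, the cross-section is a single solid region. Net area = 56.00 mm².

56.00 mm²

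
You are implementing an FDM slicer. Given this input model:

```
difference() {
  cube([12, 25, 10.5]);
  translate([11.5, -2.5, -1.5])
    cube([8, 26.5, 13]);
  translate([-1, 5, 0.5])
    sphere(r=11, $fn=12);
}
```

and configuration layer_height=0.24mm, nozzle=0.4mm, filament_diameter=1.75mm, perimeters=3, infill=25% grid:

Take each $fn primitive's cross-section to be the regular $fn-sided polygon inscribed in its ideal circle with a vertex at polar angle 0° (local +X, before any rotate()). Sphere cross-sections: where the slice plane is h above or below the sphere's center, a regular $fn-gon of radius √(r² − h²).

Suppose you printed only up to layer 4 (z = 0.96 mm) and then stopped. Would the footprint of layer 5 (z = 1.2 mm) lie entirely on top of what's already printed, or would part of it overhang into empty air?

entirely on top

Compare the two slices. At z = 0.96: the cube is present — its section is the full 12×25 rectangle (area 300.00 mm²); the cube at (11.5, -2.5) (footprint 8×26.5) is included at this height (area 212.00 mm²); the r=11 sphere at (-1, 5) slices to a regular 12-gon of circumradius 10.990 (√(r²−h²) with h=0.46 from center) (area = (12/2)·10.990²·sin(360°/12) = 362.37 mm²); Subtracting the remaining from the first: starting from the 12×25 cube (300.00 mm²), the 8×26.5 cube at (11.5, -2.5) partially overlaps it — only the 12.00 mm² overlap (of its 212.00 mm²) is removed, clipping the outline; the r=11 sphere at (-1, 5) partially overlaps it — only the 126.34 mm² overlap (of its 362.37 mm²) is removed, clipping the outline — area = 161.66 mm². At z = 1.2: the 12×25 cube contributes its full rectangle (area 300.00 mm²); the cube at (11.5, -2.5) (footprint 8×26.5) is included at this height (area 212.00 mm²); the r=11 sphere at (-1, 5) slices to a regular 12-gon of circumradius 10.978 (√(r²−h²) with h=0.7 from center) (area = (12/2)·10.978²·sin(360°/12) = 361.53 mm²); Taking the first minus the rest: starting from the 12×25 cube (300.00 mm²), the 8×26.5 cube at (11.5, -2.5) partially overlaps it — only the 12.00 mm² overlap (of its 212.00 mm²) is removed, clipping the outline; the r=11 sphere at (-1, 5) partially overlaps it — only the 126.08 mm² overlap (of its 361.53 mm²) is removed, clipping the outline — area = 161.92 mm². Checking containment: the cross-section at z = 1.2 is a subset of the cross-section at z = 0.96.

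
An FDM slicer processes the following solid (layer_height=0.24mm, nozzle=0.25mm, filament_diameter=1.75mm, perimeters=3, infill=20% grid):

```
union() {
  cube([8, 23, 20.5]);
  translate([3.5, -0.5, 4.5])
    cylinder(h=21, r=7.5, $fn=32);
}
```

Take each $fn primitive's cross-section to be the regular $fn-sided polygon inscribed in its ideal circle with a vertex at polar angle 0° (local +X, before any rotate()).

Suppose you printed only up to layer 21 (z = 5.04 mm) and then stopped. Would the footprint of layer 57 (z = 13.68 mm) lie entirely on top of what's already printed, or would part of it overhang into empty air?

entirely on top

Compare the two slices. At z = 5.04: the cube (footprint 8×23) is included at this height (area 184.00 mm²); the cylinder at (3.5, -0.5): section is a regular 32-gon, circumradius r=7.5 (area = (32/2)·7.500²·sin(360°/32) = 175.58 mm²); Combining (union): the regions partially overlap — summed areas 359.58 mm² minus the doubly-counted overlap 52.66 mm² gives 306.92 mm² — area = 306.92 mm². At z = 13.68: the cube is present — its section is the full 8×23 rectangle (area 184.00 mm²); the r=7.5 cylinder at (3.5, -0.5) contributes a regular 32-gon of circumradius 7.5 (area = (32/2)·7.500²·sin(360°/32) = 175.58 mm²); Taking the union: the regions partially overlap — summed areas 359.58 mm² minus the doubly-counted overlap 52.66 mm² gives 306.92 mm² — area = 306.92 mm². Checking containment: the cross-section at z = 13.68 is a subset of the cross-section at z = 5.04.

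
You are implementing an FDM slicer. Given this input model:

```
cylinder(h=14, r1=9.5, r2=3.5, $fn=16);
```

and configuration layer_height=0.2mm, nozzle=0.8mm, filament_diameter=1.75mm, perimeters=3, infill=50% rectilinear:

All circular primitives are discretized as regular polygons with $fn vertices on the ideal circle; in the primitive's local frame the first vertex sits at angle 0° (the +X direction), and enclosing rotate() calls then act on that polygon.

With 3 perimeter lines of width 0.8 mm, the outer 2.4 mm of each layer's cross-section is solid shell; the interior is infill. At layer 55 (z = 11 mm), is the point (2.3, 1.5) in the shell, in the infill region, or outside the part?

shell

At z = 11 mm: the cone (r1=9.5→r2=3.5) has section circumradius 4.786 here — a regular 16-gon. Overall, the cross-section is a single solid region. The nearest boundary edge runs (4.42, 1.83)→(3.38, 3.38); distance from the point to it = 1.95 mm. The point is inside the cross-section, 1.95 mm from the nearest boundary — within the 2.4 mm shell band (3 × 0.8).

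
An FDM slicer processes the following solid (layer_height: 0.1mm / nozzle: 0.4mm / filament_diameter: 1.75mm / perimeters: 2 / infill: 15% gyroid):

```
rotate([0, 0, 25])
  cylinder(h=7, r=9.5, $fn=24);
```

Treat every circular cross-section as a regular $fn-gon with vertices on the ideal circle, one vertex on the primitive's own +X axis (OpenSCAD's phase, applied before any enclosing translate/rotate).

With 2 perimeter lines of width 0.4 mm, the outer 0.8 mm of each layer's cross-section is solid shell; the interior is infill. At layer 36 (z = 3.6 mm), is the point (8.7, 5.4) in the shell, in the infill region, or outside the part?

outside

At z = 3.6 mm: the r=9.5 cylinder contributes a regular 24-gon of circumradius 9.5; (rotated 25° about Z; rotation is an isometry so areas/perimeters/island counts are preserved). Overall, the cross-section is a single solid region. Undo the 25° rotation: the query point maps to (10.167, 1.217) in the un-rotated model frame. The nearest boundary edge runs (9.50, 0.00)→(9.18, 2.46); distance from the point to it = 0.82 mm. The point is not inside any of the regions above, so it lies outside the cross-section (0.82 mm from the nearest boundary).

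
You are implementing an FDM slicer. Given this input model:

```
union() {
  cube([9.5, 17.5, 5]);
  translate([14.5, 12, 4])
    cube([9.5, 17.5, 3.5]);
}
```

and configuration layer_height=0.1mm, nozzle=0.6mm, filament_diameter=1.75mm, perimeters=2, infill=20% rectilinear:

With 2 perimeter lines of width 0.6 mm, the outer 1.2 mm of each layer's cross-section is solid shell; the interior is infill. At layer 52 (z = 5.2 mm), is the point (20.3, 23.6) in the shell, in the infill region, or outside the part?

At z = 5.2 mm: the cube is not intersected at this z (z outside [0, 5]); the 9.5×17.5 cube at (14.5, 12) contributes its full rectangle; Merging all regions: only the 9.5×17.5 cube at (14.5, 12) is present, so the union is just that shape — 1 connected region. Overall, the cross-section is a single solid region. The nearest boundary edge runs (24.00, 12.00)→(24.00, 29.50); distance from the point to it = 3.70 mm. The point is inside the cross-section and 3.70 mm from the nearest boundary — more than the 1.2 mm shell width (2 × 0.6), so it's in the infill interior.

infill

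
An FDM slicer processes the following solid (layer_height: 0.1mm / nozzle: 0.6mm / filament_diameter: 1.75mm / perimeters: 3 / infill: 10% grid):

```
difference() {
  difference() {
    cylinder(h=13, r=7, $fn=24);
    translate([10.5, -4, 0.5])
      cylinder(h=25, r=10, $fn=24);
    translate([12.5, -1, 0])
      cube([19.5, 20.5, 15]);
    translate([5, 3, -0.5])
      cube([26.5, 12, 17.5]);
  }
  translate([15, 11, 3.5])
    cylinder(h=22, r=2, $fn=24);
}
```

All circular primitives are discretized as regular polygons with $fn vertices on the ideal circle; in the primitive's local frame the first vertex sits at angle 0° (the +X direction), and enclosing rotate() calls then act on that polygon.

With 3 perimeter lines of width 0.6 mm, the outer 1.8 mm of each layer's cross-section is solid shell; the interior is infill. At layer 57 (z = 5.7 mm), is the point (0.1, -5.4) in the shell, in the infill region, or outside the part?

shell

At z = 5.7 mm: the r=7 cylinder contributes a regular 24-gon of circumradius 7; the r=10 cylinder at (10.5, -4) contributes a regular 24-gon of circumradius 10; the 19.5×20.5 cube at (12.5, -1) contributes its full rectangle; the 26.5×12 cube at (5, 3) contributes its full rectangle; After the difference (first − rest): starting from the r=7 cylinder, the r=10 cylinder at (10.5, -4) partially overlaps it — only the 48.31 mm² overlap (of its 310.58 mm²) is removed, clipping the outline; the 19.5×20.5 cube at (12.5, -1) misses the remaining region (no effect); the 26.5×12 cube at (5, 3) partially overlaps it — only the 0.09 mm² overlap (of its 318.00 mm²) is removed, clipping the outline — 1 connected region; the r=2 cylinder at (15, 11) gives a regular 24-gon of circumradius 2 (constant along its height); After the difference (first − rest): starting from that combined region, the r=2 cylinder at (15, 11) misses the remaining region (no effect) — 1 connected region. Overall, the cross-section is a single solid region. The nearest boundary edge runs (0.50, -4.00)→(0.84, -6.59); distance from the point to it = 0.58 mm. The point is inside the cross-section, 0.58 mm from the nearest boundary — within the 1.8 mm shell band (3 × 0.6).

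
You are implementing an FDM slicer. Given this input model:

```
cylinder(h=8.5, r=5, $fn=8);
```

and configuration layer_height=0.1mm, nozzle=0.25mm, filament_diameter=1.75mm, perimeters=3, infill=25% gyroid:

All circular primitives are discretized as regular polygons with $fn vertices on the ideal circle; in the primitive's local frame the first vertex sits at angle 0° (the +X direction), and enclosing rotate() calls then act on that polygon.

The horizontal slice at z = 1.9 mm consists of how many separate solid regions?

1

At z = 1.9 mm: the r=5 cylinder gives a regular 8-gon of circumradius 5 (constant along its height). The result has 1 disconnected region.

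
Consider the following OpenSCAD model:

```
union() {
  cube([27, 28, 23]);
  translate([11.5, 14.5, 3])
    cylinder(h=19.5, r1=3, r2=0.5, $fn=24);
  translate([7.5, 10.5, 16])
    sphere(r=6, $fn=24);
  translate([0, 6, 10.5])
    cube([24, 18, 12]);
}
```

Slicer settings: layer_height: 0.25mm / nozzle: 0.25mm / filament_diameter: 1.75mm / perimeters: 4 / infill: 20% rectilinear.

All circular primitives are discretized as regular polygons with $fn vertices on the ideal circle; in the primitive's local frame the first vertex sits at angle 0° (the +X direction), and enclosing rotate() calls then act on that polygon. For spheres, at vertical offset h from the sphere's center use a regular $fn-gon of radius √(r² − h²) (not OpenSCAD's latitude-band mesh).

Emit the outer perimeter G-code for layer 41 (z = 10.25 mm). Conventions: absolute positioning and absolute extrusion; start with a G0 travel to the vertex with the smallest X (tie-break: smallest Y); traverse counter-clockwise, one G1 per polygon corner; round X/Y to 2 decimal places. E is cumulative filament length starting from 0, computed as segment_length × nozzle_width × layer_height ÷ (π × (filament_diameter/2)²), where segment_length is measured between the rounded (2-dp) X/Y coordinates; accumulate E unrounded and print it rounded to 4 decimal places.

At z = 10.25 mm: the cube is present — its section is the full 27×28 rectangle; the cone at (11.5, 14.5) (r1=3→r2=0.5) has section circumradius 2.071 here — a regular 24-gon; the sphere at (7.5, 10.5): section is a regular 24-gon, circumradius = √(r²−h²) = √(6²−5.75²) = 1.714; the cube at (0, 6) is not intersected at this z (z outside [10.5, 22.5]); Merging all regions: the regions partially overlap (shared area 22.44 mm²), so overlapping operands fuse into one piece — 1 connected region. The outline is a single polygon with 4 vertices. Extrusion per mm of travel: 0.25 × 0.25 / (π × 0.875²) = 0.025984. Accumulating E over each segment gives final E = 2.8583.

G0 X0.00 Y0.00 Z10.25
G1 X27.00 Y0.00 E0.7016
G1 X27.00 Y28.00 E1.4291
G1 X0.00 Y28.00 E2.1307
G1 X0.00 Y0.00 E2.8583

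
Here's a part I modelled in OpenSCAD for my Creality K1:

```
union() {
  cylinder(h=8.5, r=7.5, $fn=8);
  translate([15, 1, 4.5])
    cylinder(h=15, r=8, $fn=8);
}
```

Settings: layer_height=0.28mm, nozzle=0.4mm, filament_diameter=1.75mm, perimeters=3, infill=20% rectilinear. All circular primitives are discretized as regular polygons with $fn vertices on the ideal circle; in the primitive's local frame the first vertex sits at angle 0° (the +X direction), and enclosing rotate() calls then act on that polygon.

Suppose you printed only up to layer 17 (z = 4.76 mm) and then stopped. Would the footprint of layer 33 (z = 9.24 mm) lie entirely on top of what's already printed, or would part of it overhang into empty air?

Compare the two slices. At z = 4.76: the r=7.5 cylinder gives a regular 8-gon of circumradius 7.5 (constant along its height) (area = (8/2)·7.500²·sin(360°/8) = 159.10 mm²); the r=8 cylinder at (15, 1) gives a regular 8-gon of circumradius 8 (constant along its height) (area = (8/2)·8.000²·sin(360°/8) = 181.02 mm²); Combining (union): the regions partially overlap — summed areas 340.12 mm² minus the doubly-counted overlap 0.09 mm² gives 340.02 mm² — area = 340.02 mm². At z = 9.24: the cylinder is absent (z outside [0, 8.5]); the cylinder at (15, 1): section is a regular 8-gon, circumradius r=8 (area = (8/2)·8.000²·sin(360°/8) = 181.02 mm²); Taking the union: only the r=8 cylinder at (15, 1) is present, so the union is just that shape — area = 181.02 mm². Checking containment: the cross-section at z = 9.24 is a subset of the cross-section at z = 4.76.

entirely on top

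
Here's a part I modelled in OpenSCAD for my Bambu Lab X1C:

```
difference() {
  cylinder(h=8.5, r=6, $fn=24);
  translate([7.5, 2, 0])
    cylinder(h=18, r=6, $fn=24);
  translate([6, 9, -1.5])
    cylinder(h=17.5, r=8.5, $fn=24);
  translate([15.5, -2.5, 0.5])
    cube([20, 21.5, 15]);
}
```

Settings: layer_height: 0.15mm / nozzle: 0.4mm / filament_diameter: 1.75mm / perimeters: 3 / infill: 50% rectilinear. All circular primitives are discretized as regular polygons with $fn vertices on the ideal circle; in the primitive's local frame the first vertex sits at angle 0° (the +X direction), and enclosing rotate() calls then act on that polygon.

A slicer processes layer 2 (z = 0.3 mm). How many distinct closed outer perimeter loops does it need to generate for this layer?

1

At z = 0.3 mm: the cylinder: section is a regular 24-gon, circumradius r=6; the r=6 cylinder at (7.5, 2) contributes a regular 24-gon of circumradius 6; the r=8.5 cylinder at (6, 9) gives a regular 24-gon of circumradius 8.5 (constant along its height); the cube at (15.5, -2.5) does not reach this height (z outside [0.5, 15.5]); Taking the first minus the rest: starting from the r=6 cylinder, the r=6 cylinder at (7.5, 2) partially overlaps it — only the 26.24 mm² overlap (of its 111.81 mm²) is removed, clipping the outline; the r=8.5 cylinder at (6, 9) partially overlaps it — only the 9.73 mm² overlap (of its 224.40 mm²) is removed, clipping the outline — 1 connected region. The result has 1 disconnected region.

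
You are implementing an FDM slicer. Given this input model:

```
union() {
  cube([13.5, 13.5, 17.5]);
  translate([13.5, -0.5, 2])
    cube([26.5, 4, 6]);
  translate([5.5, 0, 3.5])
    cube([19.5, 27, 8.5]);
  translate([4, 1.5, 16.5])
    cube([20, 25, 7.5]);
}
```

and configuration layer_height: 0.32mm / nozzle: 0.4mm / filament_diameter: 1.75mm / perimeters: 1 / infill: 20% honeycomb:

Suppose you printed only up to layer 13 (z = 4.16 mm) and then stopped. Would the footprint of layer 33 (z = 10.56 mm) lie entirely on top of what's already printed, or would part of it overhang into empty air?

entirely on top

Compare the two slices. At z = 4.16: the 13.5×13.5 cube contributes its full rectangle (area 182.25 mm²); the cube at (13.5, -0.5) is present — its section is the full 26.5×4 rectangle (area 106.00 mm²); the cube at (5.5, 0) is present — its section is the full 19.5×27 rectangle (area 526.50 mm²); the cube at (4, 1.5) does not reach this height (z outside [16.5, 24]); Combining (union): the regions partially overlap — summed areas 814.75 mm² minus the doubly-counted overlap 148.25 mm² gives 666.50 mm² — area = 666.50 mm². At z = 10.56: the cube is present — its section is the full 13.5×13.5 rectangle (area 182.25 mm²); the cube at (13.5, -0.5) does not reach this height (z outside [2, 8]); the cube at (5.5, 0) is present — its section is the full 19.5×27 rectangle (area 526.50 mm²); the cube at (4, 1.5) is not intersected at this z (z outside [16.5, 24]); Combining (union): the regions partially overlap — summed areas 708.75 mm² minus the doubly-counted overlap 108.00 mm² gives 600.75 mm² — area = 600.75 mm². Checking containment: the cross-section at z = 10.56 is a subset of the cross-section at z = 4.16.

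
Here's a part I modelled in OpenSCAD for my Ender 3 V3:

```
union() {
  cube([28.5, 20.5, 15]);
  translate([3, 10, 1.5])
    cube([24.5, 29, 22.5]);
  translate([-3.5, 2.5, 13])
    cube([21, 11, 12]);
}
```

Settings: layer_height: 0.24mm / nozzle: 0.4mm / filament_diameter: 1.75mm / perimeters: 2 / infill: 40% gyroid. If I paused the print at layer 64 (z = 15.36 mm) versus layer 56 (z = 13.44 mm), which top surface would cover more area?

layer 56 (z = 13.44 mm)

Layer 64 (z = 15.36): the cube does not reach this height (z outside [0, 15]); the 24.5×29 cube at (3, 10) contributes its full rectangle (area 710.50 mm²); the cube at (-3.5, 2.5) is present — its section is the full 21×11 rectangle (area 231.00 mm²); Taking the union: the regions partially overlap — summed areas 941.50 mm² minus the doubly-counted overlap 50.75 mm² gives 890.75 mm² — area = 890.75 mm². So its area = 890.75 mm². Layer 56 (z = 13.44): the cube (footprint 28.5×20.5) is included at this height (area 584.25 mm²); the 24.5×29 cube at (3, 10) contributes its full rectangle (area 710.50 mm²); the 21×11 cube at (-3.5, 2.5) contributes its full rectangle (area 231.00 mm²); Combining (union): the regions partially overlap — summed areas 1525.75 mm² minus the doubly-counted overlap 449.75 mm² gives 1076.00 mm² — area = 1076.00 mm². So its area = 1076.00 mm². Layer 56 is larger (1076.00 vs 890.75 mm²).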